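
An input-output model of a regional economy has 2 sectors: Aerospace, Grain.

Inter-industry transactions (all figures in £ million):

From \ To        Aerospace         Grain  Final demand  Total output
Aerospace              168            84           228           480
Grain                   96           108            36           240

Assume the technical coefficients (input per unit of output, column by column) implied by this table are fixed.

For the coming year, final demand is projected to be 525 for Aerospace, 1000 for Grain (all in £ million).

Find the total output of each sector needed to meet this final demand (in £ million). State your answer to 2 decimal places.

Technical coefficients a_ij = z_ij / X_j:
  a_11 = 168/480 = 0.35, a_21 = 96/480 = 0.20
  a_12 = 84/240 = 0.35, a_22 = 108/240 = 0.45
I − A =
  [   0.65    -0.35]
  [  -0.20     0.55]
det(I−A) = (0.65)(0.55) − (-0.35)(-0.20) = 0.2875
adj(I−A) = [[0.55, 0.35], [0.20, 0.65]]
(I − A)⁻¹ = adj(I−A) / det(I−A) ≈
  [   1.9130     1.2174]
  [   0.6957     2.2609]
x = (I − A)⁻¹ d = adj(I−A)·d / det(I−A), with det(I−A) = 0.2875:
  x_1 = (0.55·525 + 0.35·1000) / 0.2875 = 638.75 / 0.2875 ≈ 2221.74
  x_2 = (0.20·525 + 0.65·1000) / 0.2875 = 755.00 / 0.2875 ≈ 2626.09

x_1 = 2221.74, x_2 = 2626.09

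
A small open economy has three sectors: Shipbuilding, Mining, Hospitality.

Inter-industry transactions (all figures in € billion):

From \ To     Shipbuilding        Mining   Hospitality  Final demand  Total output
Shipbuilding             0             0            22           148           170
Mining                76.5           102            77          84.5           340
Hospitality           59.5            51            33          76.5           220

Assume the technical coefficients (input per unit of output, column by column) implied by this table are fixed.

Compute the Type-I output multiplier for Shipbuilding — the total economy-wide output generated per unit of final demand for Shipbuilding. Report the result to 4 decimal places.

m_1 = 2.6601

Technical coefficients a_ij = z_ij / X_j:
  a_11 = 0/170 = 0.00, a_21 = 76.5/170 = 0.45, a_31 = 59.5/170 = 0.35
  a_12 = 0/340 = 0.00, a_22 = 102/340 = 0.30, a_32 = 51/340 = 0.15
  a_13 = 22/220 = 0.10, a_23 = 77/220 = 0.35, a_33 = 33/220 = 0.15
I − A =
  [   1.00     0.00    -0.10]
  [  -0.45     0.70    -0.35]
  [  -0.35    -0.15     0.85]
Cofactors of I−A, C_ij = (−1)^(i+j)·(minor ij) (rows/columns in the sector order above):
  C_11 = (0.70)(0.85) − (-0.35)(-0.15) = 0.5425
  C_12 = −[(-0.45)(0.85) − (-0.35)(-0.35)] = 0.5050
  C_13 = (-0.45)(-0.15) − (0.70)(-0.35) = 0.3125
  C_21 = −[(0.00)(0.85) − (-0.10)(-0.15)] = 0.0150
  C_22 = (1.00)(0.85) − (-0.10)(-0.35) = 0.8150
  C_23 = −[(1.00)(-0.15) − (0.00)(-0.35)] = 0.1500
  C_31 = (0.00)(-0.35) − (-0.10)(0.70) = 0.0700
  C_32 = −[(1.00)(-0.35) − (-0.10)(-0.45)] = 0.3950
  C_33 = (1.00)(0.70) − (0.00)(-0.45) = 0.7000
det(I−A) = Σ_j (I−A)_1j·C_1j = (1.00)(0.5425) + (0.00)(0.5050) + (-0.10)(0.3125) = 0.51125
adj(I−A) = Cᵀ =
  [ 0.5425   0.0150   0.0700]
  [ 0.5050   0.8150   0.3950]
  [ 0.3125   0.1500   0.7000]
(I − A)⁻¹ = adj(I−A) / det(I−A) ≈
  [   1.06112     0.02934     0.13692]
  [   0.98778     1.59413     0.77262]
  [   0.61125     0.29340     1.36919]
The output multiplier for sector j is the column-j sum of the Leontief inverse (I − A)⁻¹ = adj(I−A) / det(I−A).
Column 1 of adj(I−A): (0.5425, 0.5050, 0.3125); det(I−A) = 0.51125.
m_1 = (0.5425 + 0.5050 + 0.3125) / 0.51125 = 1.36 / 0.51125 ≈ 2.6601.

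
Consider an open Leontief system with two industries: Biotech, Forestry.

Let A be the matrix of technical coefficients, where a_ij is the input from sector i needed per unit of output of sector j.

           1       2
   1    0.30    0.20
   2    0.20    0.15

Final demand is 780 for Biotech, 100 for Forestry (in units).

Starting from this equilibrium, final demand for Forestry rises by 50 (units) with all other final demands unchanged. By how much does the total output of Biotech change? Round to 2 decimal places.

Δx_1 = 18.02

I − A =
  [   0.70    -0.20]
  [  -0.20     0.85]
det(I−A) = (0.70)(0.85) − (-0.20)(-0.20) = 0.5550
adj(I−A) = [[0.85, 0.20], [0.20, 0.70]]
(I − A)⁻¹ = adj(I−A) / det(I−A) ≈
  [   1.5315     0.3604]
  [   0.3604     1.2613]
Δx = (I − A)⁻¹ Δd with Δd having +50 in the Forestry component and 0 elsewhere.
So Δx_1 = L_12 · (+50), where L_12 = adj(I−A)_12 / det(I−A) = 0.20 / 0.5550.
Δx_1 = 0.20 × (+50) / 0.5550 = 10.00 / 0.5550 ≈ 18.02.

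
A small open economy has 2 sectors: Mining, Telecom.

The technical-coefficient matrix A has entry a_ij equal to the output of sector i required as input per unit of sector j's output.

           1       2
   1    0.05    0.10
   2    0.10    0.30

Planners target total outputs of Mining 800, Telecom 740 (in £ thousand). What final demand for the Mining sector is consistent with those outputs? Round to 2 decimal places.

d_1 = 686.00

I − A =
  [   0.95    -0.10]
  [  -0.10     0.70]
d = (I − A) x:
  d_1 = (+0.95)·800 + (-0.10)·740 = 686.00
  d_2 = (-0.10)·800 + (+0.70)·740 = 438.00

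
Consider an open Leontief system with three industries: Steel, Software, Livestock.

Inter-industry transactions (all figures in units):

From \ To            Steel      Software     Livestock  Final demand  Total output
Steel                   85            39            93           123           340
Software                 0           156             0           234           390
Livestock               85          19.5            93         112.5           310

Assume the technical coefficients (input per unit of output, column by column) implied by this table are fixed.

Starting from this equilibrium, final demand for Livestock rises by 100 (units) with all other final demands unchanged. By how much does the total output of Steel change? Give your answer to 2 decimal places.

Δx_1 = 66.67

Technical coefficients a_ij = z_ij / X_j:
  a_11 = 85/340 = 0.25, a_21 = 0/340 = 0.00, a_31 = 85/340 = 0.25
  a_12 = 39/390 = 0.10, a_22 = 156/390 = 0.40, a_32 = 19.5/390 = 0.05
  a_13 = 93/310 = 0.30, a_23 = 0/310 = 0.00, a_33 = 93/310 = 0.30
I − A =
  [   0.75    -0.10    -0.30]
  [   0.00     0.60     0.00]
  [  -0.25    -0.05     0.70]
Cofactors of I−A, C_ij = (−1)^(i+j)·(minor ij) (rows/columns in the sector order above):
  C_11 = (0.60)(0.70) − (0.00)(-0.05) = 0.4200
  C_12 = −[(0.00)(0.70) − (0.00)(-0.25)] = 0.0000
  C_13 = (0.00)(-0.05) − (0.60)(-0.25) = 0.1500
  C_21 = −[(-0.10)(0.70) − (-0.30)(-0.05)] = 0.0850
  C_22 = (0.75)(0.70) − (-0.30)(-0.25) = 0.4500
  C_23 = −[(0.75)(-0.05) − (-0.10)(-0.25)] = 0.0625
  C_31 = (-0.10)(0.00) − (-0.30)(0.60) = 0.1800
  C_32 = −[(0.75)(0.00) − (-0.30)(0.00)] = 0.0000
  C_33 = (0.75)(0.60) − (-0.10)(0.00) = 0.4500
det(I−A) = Σ_j (I−A)_1j·C_1j = (0.75)(0.4200) + (-0.10)(0.0000) + (-0.30)(0.1500) = 0.2700
adj(I−A) = Cᵀ =
  [ 0.4200   0.0850   0.1800]
  [ 0.0000   0.4500   0.0000]
  [ 0.1500   0.0625   0.4500]
(I − A)⁻¹ = adj(I−A) / det(I−A) ≈
  [   1.5556     0.3148     0.6667]
  [   0.0000     1.6667     0.0000]
  [   0.5556     0.2315     1.6667]
Δx = (I − A)⁻¹ Δd with Δd having +100 in the Livestock component and 0 elsewhere.
So Δx_1 = L_13 · (+100), where L_13 = adj(I−A)_13 / det(I−A) = 0.1800 / 0.2700.
Δx_1 = 0.1800 × (+100) / 0.2700 = 18.00 / 0.2700 ≈ 66.67.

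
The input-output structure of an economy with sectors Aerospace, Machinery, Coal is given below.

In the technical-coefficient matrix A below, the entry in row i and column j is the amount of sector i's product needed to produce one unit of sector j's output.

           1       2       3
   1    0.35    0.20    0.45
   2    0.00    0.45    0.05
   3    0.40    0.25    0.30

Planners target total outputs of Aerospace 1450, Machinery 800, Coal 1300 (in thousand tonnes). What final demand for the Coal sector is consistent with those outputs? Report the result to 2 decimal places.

I − A =
  [   0.65    -0.20    -0.45]
  [   0.00     0.55    -0.05]
  [  -0.40    -0.25     0.70]
d = (I − A) x:
  d_1 = (+0.65)·1450 + (-0.20)·800 + (-0.45)·1300 = 197.50
  d_2 = (+0.00)·1450 + (+0.55)·800 + (-0.05)·1300 = 375.00
  d_3 = (-0.40)·1450 + (-0.25)·800 + (+0.70)·1300 = 130.00

d_3 = 130.00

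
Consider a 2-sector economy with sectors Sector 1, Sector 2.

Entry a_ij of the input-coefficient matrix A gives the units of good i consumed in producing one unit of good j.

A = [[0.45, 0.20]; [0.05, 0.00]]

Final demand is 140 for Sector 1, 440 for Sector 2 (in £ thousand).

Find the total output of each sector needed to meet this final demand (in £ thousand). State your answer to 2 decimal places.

x_1 = 422.22, x_2 = 461.11

I − A =
  [   0.55    -0.20]
  [  -0.05     1.00]
det(I−A) = (0.55)(1.00) − (-0.20)(-0.05) = 0.5400
adj(I−A) = [[1.00, 0.20], [0.05, 0.55]]
(I − A)⁻¹ = adj(I−A) / det(I−A) ≈
  [   1.8519     0.3704]
  [   0.0926     1.0185]
x = (I − A)⁻¹ d = adj(I−A)·d / det(I−A), with det(I−A) = 0.5400:
  x_1 = (1.00·140 + 0.20·440) / 0.5400 = 228.00 / 0.5400 ≈ 422.22
  x_2 = (0.05·140 + 0.55·440) / 0.5400 = 249.00 / 0.5400 ≈ 461.11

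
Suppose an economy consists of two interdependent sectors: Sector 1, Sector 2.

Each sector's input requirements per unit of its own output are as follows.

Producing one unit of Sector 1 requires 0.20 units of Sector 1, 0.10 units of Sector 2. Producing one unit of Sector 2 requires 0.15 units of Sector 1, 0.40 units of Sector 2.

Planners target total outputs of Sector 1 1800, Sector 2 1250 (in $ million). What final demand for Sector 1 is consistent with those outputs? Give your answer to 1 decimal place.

I − A =
  [   0.80    -0.15]
  [  -0.10     0.60]
d = (I − A) x:
  d_1 = (+0.80)·1800 + (-0.15)·1250 = 1252.5
  d_2 = (-0.10)·1800 + (+0.60)·1250 = 570.0

d_1 = 1252.5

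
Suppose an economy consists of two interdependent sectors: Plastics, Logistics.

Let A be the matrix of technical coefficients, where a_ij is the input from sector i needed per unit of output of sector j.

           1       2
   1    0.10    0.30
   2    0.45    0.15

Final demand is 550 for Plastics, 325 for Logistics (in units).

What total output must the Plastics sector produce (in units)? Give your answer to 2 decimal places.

I − A =
  [   0.90    -0.30]
  [  -0.45     0.85]
det(I−A) = (0.90)(0.85) − (-0.30)(-0.45) = 0.6300
adj(I−A) = [[0.85, 0.30], [0.45, 0.90]]
(I − A)⁻¹ = adj(I−A) / det(I−A) ≈
  [   1.3492     0.4762]
  [   0.7143     1.4286]
x = (I − A)⁻¹ d = adj(I−A)·d / det(I−A), with det(I−A) = 0.6300:
  x_1 = (0.85·550 + 0.30·325) / 0.6300 = 565.00 / 0.6300 ≈ 896.83
  x_2 = (0.45·550 + 0.90·325) / 0.6300 = 540.00 / 0.6300 ≈ 857.14

x_1 = 896.83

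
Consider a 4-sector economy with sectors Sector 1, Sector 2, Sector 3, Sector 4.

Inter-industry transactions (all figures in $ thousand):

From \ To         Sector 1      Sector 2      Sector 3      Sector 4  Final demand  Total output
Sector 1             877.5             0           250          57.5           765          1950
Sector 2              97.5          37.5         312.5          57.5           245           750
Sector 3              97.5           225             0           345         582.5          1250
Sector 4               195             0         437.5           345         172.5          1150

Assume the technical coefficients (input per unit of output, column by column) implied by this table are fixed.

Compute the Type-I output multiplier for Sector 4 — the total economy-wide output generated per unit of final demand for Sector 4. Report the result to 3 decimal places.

m_4 = 3.148

Technical coefficients a_ij = z_ij / X_j:
  a_11 = 877.5/1950 = 0.45, a_21 = 97.5/1950 = 0.05, a_31 = 97.5/1950 = 0.05, a_41 = 195/1950 = 0.10
  a_12 = 0/750 = 0.00, a_22 = 37.5/750 = 0.05, a_32 = 225/750 = 0.30, a_42 = 0/750 = 0.00
  a_13 = 250/1250 = 0.20, a_23 = 312.5/1250 = 0.25, a_33 = 0/1250 = 0.00, a_43 = 437.5/1250 = 0.35
  a_14 = 57.5/1150 = 0.05, a_24 = 57.5/1150 = 0.05, a_34 = 345/1150 = 0.30, a_44 = 345/1150 = 0.30
I − A =
  [   0.55     0.00    -0.20    -0.05]
  [  -0.05     0.95    -0.25    -0.05]
  [  -0.05    -0.30     1.00    -0.30]
  [  -0.10     0.00    -0.35     0.70]
Compute the cofactors C_ij = (−1)^(i+j)·(3×3 minor ij) of I−A; the adjugate is their transpose:
adj(I−A) = Cᵀ =
  [ 0.507500   0.047250   0.149625   0.103750]
  [ 0.051875   0.308375   0.113500   0.074375]
  [ 0.073750   0.114000   0.361000   0.168125]
  [ 0.109375   0.063750   0.201875   0.468750]
det(I−A) = Σ_j (I−A)_1j·C_1j = (0.55)(0.507500) + (0.00)(0.051875) + (-0.20)(0.073750) + (-0.05)(0.109375) = 0.25890625
(I − A)⁻¹ = adj(I−A) / det(I−A) ≈
  [   1.9602     0.1825     0.5779     0.4007]
  [   0.2004     1.1911     0.4384     0.2873]
  [   0.2849     0.4403     1.3943     0.6494]
  [   0.4225     0.2462     0.7797     1.8105]
The output multiplier for sector j is the column-j sum of the Leontief inverse (I − A)⁻¹ = adj(I−A) / det(I−A).
Column 4 of adj(I−A): (0.103750, 0.074375, 0.168125, 0.468750); det(I−A) = 0.25890625.
m_4 = (0.103750 + 0.074375 + 0.168125 + 0.468750) / 0.25890625 = 0.815 / 0.25890625 ≈ 3.148.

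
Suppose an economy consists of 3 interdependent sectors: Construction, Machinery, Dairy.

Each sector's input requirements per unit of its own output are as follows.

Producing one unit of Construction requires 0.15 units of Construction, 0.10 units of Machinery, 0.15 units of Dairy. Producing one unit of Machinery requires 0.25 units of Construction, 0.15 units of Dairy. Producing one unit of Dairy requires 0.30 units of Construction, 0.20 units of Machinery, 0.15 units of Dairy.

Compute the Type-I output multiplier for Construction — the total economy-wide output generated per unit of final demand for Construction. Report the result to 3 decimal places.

I − A =
  [   0.85    -0.25    -0.30]
  [  -0.10     1.00    -0.20]
  [  -0.15    -0.15     0.85]
Cofactors of I−A, C_ij = (−1)^(i+j)·(minor ij) (rows/columns in the sector order above):
  C_11 = (1.00)(0.85) − (-0.20)(-0.15) = 0.8200
  C_12 = −[(-0.10)(0.85) − (-0.20)(-0.15)] = 0.1150
  C_13 = (-0.10)(-0.15) − (1.00)(-0.15) = 0.1650
  C_21 = −[(-0.25)(0.85) − (-0.30)(-0.15)] = 0.2575
  C_22 = (0.85)(0.85) − (-0.30)(-0.15) = 0.6775
  C_23 = −[(0.85)(-0.15) − (-0.25)(-0.15)] = 0.1650
  C_31 = (-0.25)(-0.20) − (-0.30)(1.00) = 0.3500
  C_32 = −[(0.85)(-0.20) − (-0.30)(-0.10)] = 0.2000
  C_33 = (0.85)(1.00) − (-0.25)(-0.10) = 0.8250
det(I−A) = Σ_j (I−A)_1j·C_1j = (0.85)(0.8200) + (-0.25)(0.1150) + (-0.30)(0.1650) = 0.61875
adj(I−A) = Cᵀ =
  [ 0.8200   0.2575   0.3500]
  [ 0.1150   0.6775   0.2000]
  [ 0.1650   0.1650   0.8250]
(I − A)⁻¹ = adj(I−A) / det(I−A) ≈
  [   1.3253     0.4162     0.5657]
  [   0.1859     1.0949     0.3232]
  [   0.2667     0.2667     1.3333]
The output multiplier for sector j is the column-j sum of the Leontief inverse (I − A)⁻¹ = adj(I−A) / det(I−A).
Column C of adj(I−A): (0.8200, 0.1150, 0.1650); det(I−A) = 0.61875.
m_C = (0.8200 + 0.1150 + 0.1650) / 0.61875 = 1.10 / 0.61875 ≈ 1.778.

m_C = 1.778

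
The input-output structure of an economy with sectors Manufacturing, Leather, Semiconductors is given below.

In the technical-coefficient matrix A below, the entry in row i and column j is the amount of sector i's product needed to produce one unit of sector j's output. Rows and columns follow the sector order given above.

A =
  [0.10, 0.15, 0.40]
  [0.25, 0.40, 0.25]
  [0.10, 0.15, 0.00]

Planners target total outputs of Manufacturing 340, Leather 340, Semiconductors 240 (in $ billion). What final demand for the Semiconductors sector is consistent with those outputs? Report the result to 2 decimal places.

d_S = 155.00

I − A =
  [   0.90    -0.15    -0.40]
  [  -0.25     0.60    -0.25]
  [  -0.10    -0.15     1.00]
d = (I − A) x:
  d_M = (+0.90)·340 + (-0.15)·340 + (-0.40)·240 = 159.00
  d_L = (-0.25)·340 + (+0.60)·340 + (-0.25)·240 = 59.00
  d_S = (-0.10)·340 + (-0.15)·340 + (+1.00)·240 = 155.00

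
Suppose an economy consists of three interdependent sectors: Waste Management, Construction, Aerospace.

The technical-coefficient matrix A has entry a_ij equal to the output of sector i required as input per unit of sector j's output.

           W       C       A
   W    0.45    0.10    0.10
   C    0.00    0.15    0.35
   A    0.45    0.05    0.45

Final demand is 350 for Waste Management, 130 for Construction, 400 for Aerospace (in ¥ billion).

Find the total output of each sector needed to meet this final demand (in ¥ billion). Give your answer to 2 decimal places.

I − A =
  [   0.55    -0.10    -0.10]
  [   0.00     0.85    -0.35]
  [  -0.45    -0.05     0.55]
Cofactors of I−A, C_ij = (−1)^(i+j)·(minor ij) (rows/columns in the sector order above):
  C_11 = (0.85)(0.55) − (-0.35)(-0.05) = 0.4500
  C_12 = −[(0.00)(0.55) − (-0.35)(-0.45)] = 0.1575
  C_13 = (0.00)(-0.05) − (0.85)(-0.45) = 0.3825
  C_21 = −[(-0.10)(0.55) − (-0.10)(-0.05)] = 0.0600
  C_22 = (0.55)(0.55) − (-0.10)(-0.45) = 0.2575
  C_23 = −[(0.55)(-0.05) − (-0.10)(-0.45)] = 0.0725
  C_31 = (-0.10)(-0.35) − (-0.10)(0.85) = 0.1200
  C_32 = −[(0.55)(-0.35) − (-0.10)(0.00)] = 0.1925
  C_33 = (0.55)(0.85) − (-0.10)(0.00) = 0.4675
det(I−A) = Σ_j (I−A)_1j·C_1j = (0.55)(0.4500) + (-0.10)(0.1575) + (-0.10)(0.3825) = 0.1935
adj(I−A) = Cᵀ =
  [ 0.4500   0.0600   0.1200]
  [ 0.1575   0.2575   0.1925]
  [ 0.3825   0.0725   0.4675]
(I − A)⁻¹ = adj(I−A) / det(I−A) ≈
  [   2.3256     0.3101     0.6202]
  [   0.8140     1.3307     0.9948]
  [   1.9767     0.3747     2.4160]
x = (I − A)⁻¹ d = adj(I−A)·d / det(I−A), with det(I−A) = 0.1935:
  x_W = (0.4500·350 + 0.0600·130 + 0.1200·400) / 0.1935 = 213.30 / 0.1935 ≈ 1102.33
  x_C = (0.1575·350 + 0.2575·130 + 0.1925·400) / 0.1935 = 165.60 / 0.1935 ≈ 855.81
  x_A = (0.3825·350 + 0.0725·130 + 0.4675·400) / 0.1935 = 330.30 / 0.1935 ≈ 1706.98

x_W = 1102.33, x_C = 855.81, x_A = 1706.98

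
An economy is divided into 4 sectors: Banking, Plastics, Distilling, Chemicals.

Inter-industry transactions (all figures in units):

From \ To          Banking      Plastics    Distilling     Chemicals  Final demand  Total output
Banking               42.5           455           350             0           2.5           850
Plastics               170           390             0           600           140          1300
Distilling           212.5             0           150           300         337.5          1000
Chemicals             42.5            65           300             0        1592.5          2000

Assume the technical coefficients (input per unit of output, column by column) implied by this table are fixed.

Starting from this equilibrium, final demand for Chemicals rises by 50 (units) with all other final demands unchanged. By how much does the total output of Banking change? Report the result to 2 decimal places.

Δx_B = 16.06

Technical coefficients a_ij = z_ij / X_j:
  a_BB = 42.5/850 = 0.05, a_PB = 170/850 = 0.20, a_DB = 212.5/850 = 0.25, a_CB = 42.5/850 = 0.05
  a_BP = 455/1300 = 0.35, a_PP = 390/1300 = 0.30, a_DP = 0/1300 = 0.00, a_CP = 65/1300 = 0.05
  a_BD = 350/1000 = 0.35, a_PD = 0/1000 = 0.00, a_DD = 150/1000 = 0.15, a_CD = 300/1000 = 0.30
  a_BC = 0/2000 = 0.00, a_PC = 600/2000 = 0.30, a_DC = 300/2000 = 0.15, a_CC = 0/2000 = 0.00
I − A =
  [   0.95    -0.35    -0.35     0.00]
  [  -0.20     0.70     0.00    -0.30]
  [  -0.25     0.00     0.85    -0.15]
  [  -0.05    -0.05    -0.30     1.00]
Compute the cofactors C_ij = (−1)^(i+j)·(3×3 minor ij) of I−A; the adjugate is their transpose:
adj(I−A) = Cᵀ =
  [ 0.550750   0.284375   0.271250   0.126000]
  [ 0.196250   0.674625   0.160750   0.226500]
  [ 0.178000   0.097250   0.575500   0.115500]
  [ 0.090750   0.077125   0.194250   0.444500]
det(I−A) = Σ_j (I−A)_1j·C_1j = (0.95)(0.550750) + (-0.35)(0.196250) + (-0.35)(0.178000) + (0.00)(0.090750) = 0.392225
(I − A)⁻¹ = adj(I−A) / det(I−A) ≈
  [   1.4042     0.7250     0.6916     0.3212]
  [   0.5004     1.7200     0.4098     0.5775]
  [   0.4538     0.2479     1.4673     0.2945]
  [   0.2314     0.1966     0.4953     1.1333]
Δx = (I − A)⁻¹ Δd with Δd having +50 in the Chemicals component and 0 elsewhere.
So Δx_B = L_BC · (+50), where L_BC = adj(I−A)_BC / det(I−A) = 0.126000 / 0.392225.
Δx_B = 0.126000 × (+50) / 0.392225 = 6.30 / 0.392225 ≈ 16.06.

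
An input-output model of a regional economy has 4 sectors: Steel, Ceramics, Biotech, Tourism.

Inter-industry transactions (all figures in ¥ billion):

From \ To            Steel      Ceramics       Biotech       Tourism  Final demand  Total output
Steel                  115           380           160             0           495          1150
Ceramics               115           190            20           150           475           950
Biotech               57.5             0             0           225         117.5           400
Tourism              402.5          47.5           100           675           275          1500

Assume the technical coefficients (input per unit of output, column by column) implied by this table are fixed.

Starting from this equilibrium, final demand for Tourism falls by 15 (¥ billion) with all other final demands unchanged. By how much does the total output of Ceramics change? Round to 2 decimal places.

Technical coefficients a_ij = z_ij / X_j:
  a_11 = 115/1150 = 0.10, a_21 = 115/1150 = 0.10, a_31 = 57.5/1150 = 0.05, a_41 = 402.5/1150 = 0.35
  a_12 = 380/950 = 0.40, a_22 = 190/950 = 0.20, a_32 = 0/950 = 0.00, a_42 = 47.5/950 = 0.05
  a_13 = 160/400 = 0.40, a_23 = 20/400 = 0.05, a_33 = 0/400 = 0.00, a_43 = 100/400 = 0.25
  a_14 = 0/1500 = 0.00, a_24 = 150/1500 = 0.10, a_34 = 225/1500 = 0.15, a_44 = 675/1500 = 0.45
I − A =
  [   0.90    -0.40    -0.40     0.00]
  [  -0.10     0.80    -0.05    -0.10]
  [  -0.05     0.00     1.00    -0.15]
  [  -0.35    -0.05    -0.25     0.55]
Compute the cofactors C_ij = (−1)^(i+j)·(3×3 minor ij) of I−A; the adjugate is their transpose:
adj(I−A) = Cᵀ =
  [ 0.404625   0.208000   0.195000   0.091000]
  [ 0.091500   0.429250   0.083250   0.100750]
  [ 0.064500   0.038750   0.355500   0.104000]
  [ 0.295125   0.189000   0.293250   0.663000]
det(I−A) = Σ_j (I−A)_1j·C_1j = (0.90)(0.404625) + (-0.40)(0.091500) + (-0.40)(0.064500) + (0.00)(0.295125) = 0.3017625
(I − A)⁻¹ = adj(I−A) / det(I−A) ≈
  [   1.3409     0.6893     0.6462     0.3016]
  [   0.3032     1.4225     0.2759     0.3339]
  [   0.2137     0.1284     1.1781     0.3446]
  [   0.9780     0.6263     0.9718     2.1971]
Δx = (I − A)⁻¹ Δd with Δd having -15 in the Tourism component and 0 elsewhere.
So Δx_2 = L_24 · (-15), where L_24 = adj(I−A)_24 / det(I−A) = 0.100750 / 0.3017625.
Δx_2 = 0.100750 × (-15) / 0.3017625 = -1.51125 / 0.3017625 ≈ -5.01.

Δx_2 = -5.01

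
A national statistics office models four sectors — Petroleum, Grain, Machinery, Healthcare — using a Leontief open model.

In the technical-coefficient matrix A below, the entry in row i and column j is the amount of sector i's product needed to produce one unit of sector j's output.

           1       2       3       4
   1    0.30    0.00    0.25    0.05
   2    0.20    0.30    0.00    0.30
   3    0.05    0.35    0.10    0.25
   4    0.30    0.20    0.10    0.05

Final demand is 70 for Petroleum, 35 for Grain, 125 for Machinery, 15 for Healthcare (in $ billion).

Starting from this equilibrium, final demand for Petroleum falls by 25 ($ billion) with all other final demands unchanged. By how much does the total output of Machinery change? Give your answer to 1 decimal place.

Δx_3 = -15.8

I − A =
  [   0.70     0.00    -0.25    -0.05]
  [  -0.20     0.70     0.00    -0.30]
  [  -0.05    -0.35     0.90    -0.25]
  [  -0.30    -0.20    -0.10     0.95]
Compute the cofactors C_ij = (−1)^(i+j)·(3×3 minor ij) of I−A; the adjugate is their transpose:
adj(I−A) = Cᵀ =
  [ 0.516500   0.106375   0.154750   0.101500]
  [ 0.248500   0.536625   0.092000   0.206750]
  [ 0.190750   0.263000   0.411000   0.201250]
  [ 0.235500   0.174250   0.111500   0.414750]
det(I−A) = Σ_j (I−A)_1j·C_1j = (0.70)(0.516500) + (0.00)(0.248500) + (-0.25)(0.190750) + (-0.05)(0.235500) = 0.3020875
(I − A)⁻¹ = adj(I−A) / det(I−A) ≈
  [   1.7098     0.3521     0.5123     0.3360]
  [   0.8226     1.7764     0.3045     0.6844]
  [   0.6314     0.8706     1.3605     0.6662]
  [   0.7796     0.5768     0.3691     1.3729]
Δx = (I − A)⁻¹ Δd with Δd having -25 in the Petroleum component and 0 elsewhere.
So Δx_3 = L_31 · (-25), where L_31 = adj(I−A)_31 / det(I−A) = 0.190750 / 0.3020875.
Δx_3 = 0.190750 × (-25) / 0.3020875 = -4.76875 / 0.3020875 ≈ -15.8.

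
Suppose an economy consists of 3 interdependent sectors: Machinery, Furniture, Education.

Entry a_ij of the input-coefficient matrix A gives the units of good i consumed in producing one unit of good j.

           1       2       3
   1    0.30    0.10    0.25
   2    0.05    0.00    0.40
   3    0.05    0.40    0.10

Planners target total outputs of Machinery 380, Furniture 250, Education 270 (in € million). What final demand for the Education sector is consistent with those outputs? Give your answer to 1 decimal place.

I − A =
  [   0.70    -0.10    -0.25]
  [  -0.05     1.00    -0.40]
  [  -0.05    -0.40     0.90]
d = (I − A) x:
  d_1 = (+0.70)·380 + (-0.10)·250 + (-0.25)·270 = 173.5
  d_2 = (-0.05)·380 + (+1.00)·250 + (-0.40)·270 = 123.0
  d_3 = (-0.05)·380 + (-0.40)·250 + (+0.90)·270 = 124.0

d_3 = 124.0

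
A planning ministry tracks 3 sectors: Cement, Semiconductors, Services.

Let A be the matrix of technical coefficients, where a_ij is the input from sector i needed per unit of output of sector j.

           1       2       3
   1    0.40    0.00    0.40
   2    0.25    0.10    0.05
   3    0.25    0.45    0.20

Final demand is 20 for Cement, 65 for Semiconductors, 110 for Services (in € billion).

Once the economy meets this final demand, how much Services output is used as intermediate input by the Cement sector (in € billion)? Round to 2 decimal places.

I − A =
  [   0.60     0.00    -0.40]
  [  -0.25     0.90    -0.05]
  [  -0.25    -0.45     0.80]
Cofactors of I−A, C_ij = (−1)^(i+j)·(minor ij) (rows/columns in the sector order above):
  C_11 = (0.90)(0.80) − (-0.05)(-0.45) = 0.6975
  C_12 = −[(-0.25)(0.80) − (-0.05)(-0.25)] = 0.2125
  C_13 = (-0.25)(-0.45) − (0.90)(-0.25) = 0.3375
  C_21 = −[(0.00)(0.80) − (-0.40)(-0.45)] = 0.1800
  C_22 = (0.60)(0.80) − (-0.40)(-0.25) = 0.3800
  C_23 = −[(0.60)(-0.45) − (0.00)(-0.25)] = 0.2700
  C_31 = (0.00)(-0.05) − (-0.40)(0.90) = 0.3600
  C_32 = −[(0.60)(-0.05) − (-0.40)(-0.25)] = 0.1300
  C_33 = (0.60)(0.90) − (0.00)(-0.25) = 0.5400
det(I−A) = Σ_j (I−A)_1j·C_1j = (0.60)(0.6975) + (0.00)(0.2125) + (-0.40)(0.3375) = 0.2835
adj(I−A) = Cᵀ =
  [ 0.6975   0.1800   0.3600]
  [ 0.2125   0.3800   0.1300]
  [ 0.3375   0.2700   0.5400]
(I − A)⁻¹ = adj(I−A) / det(I−A) ≈
  [   2.4603     0.6349     1.2698]
  [   0.7496     1.3404     0.4586]
  [   1.1905     0.9524     1.9048]
First solve x = (I − A)⁻¹ d = adj(I−A)·d / det(I−A); in particular x_1 = (0.6975·20 + 0.1800·65 + 0.3600·110) / 0.2835 = 65.25 / 0.2835 ≈ 230.1587.
Intermediate flow from 3 to 1: z_31 = a_31 · x_1 = 0.25 × 65.25 / 0.2835 = 16.3125 / 0.2835 ≈ 57.54.

z_31 = 57.54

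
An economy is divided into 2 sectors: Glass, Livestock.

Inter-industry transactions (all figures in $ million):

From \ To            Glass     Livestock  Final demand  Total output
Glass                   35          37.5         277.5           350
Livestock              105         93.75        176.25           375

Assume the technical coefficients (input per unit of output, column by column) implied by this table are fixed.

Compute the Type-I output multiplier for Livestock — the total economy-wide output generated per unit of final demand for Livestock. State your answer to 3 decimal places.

Technical coefficients a_ij = z_ij / X_j:
  a_GG = 35/350 = 0.10, a_LG = 105/350 = 0.30
  a_GL = 37.5/375 = 0.10, a_LL = 93.75/375 = 0.25
I − A =
  [   0.90    -0.10]
  [  -0.30     0.75]
det(I−A) = (0.90)(0.75) − (-0.10)(-0.30) = 0.6450
adj(I−A) = [[0.75, 0.10], [0.30, 0.90]]
(I − A)⁻¹ = adj(I−A) / det(I−A) ≈
  [   1.1628     0.1550]
  [   0.4651     1.3953]
The output multiplier for sector j is the column-j sum of the Leontief inverse (I − A)⁻¹ = adj(I−A) / det(I−A).
Column L of adj(I−A): (0.10, 0.90); det(I−A) = 0.6450.
m_L = (0.10 + 0.90) / 0.6450 = 1.00 / 0.6450 ≈ 1.550.

m_L = 1.550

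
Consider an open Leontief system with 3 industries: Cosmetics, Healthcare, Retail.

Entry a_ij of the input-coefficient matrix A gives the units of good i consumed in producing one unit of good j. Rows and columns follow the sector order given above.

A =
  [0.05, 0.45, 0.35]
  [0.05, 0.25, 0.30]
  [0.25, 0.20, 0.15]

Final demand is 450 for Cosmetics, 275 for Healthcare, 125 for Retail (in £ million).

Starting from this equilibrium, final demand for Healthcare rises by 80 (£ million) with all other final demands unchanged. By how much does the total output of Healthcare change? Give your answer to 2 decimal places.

Δx_2 = 135.01

I − A =
  [   0.95    -0.45    -0.35]
  [  -0.05     0.75    -0.30]
  [  -0.25    -0.20     0.85]
Cofactors of I−A, C_ij = (−1)^(i+j)·(minor ij) (rows/columns in the sector order above):
  C_11 = (0.75)(0.85) − (-0.30)(-0.20) = 0.5775
  C_12 = −[(-0.05)(0.85) − (-0.30)(-0.25)] = 0.1175
  C_13 = (-0.05)(-0.20) − (0.75)(-0.25) = 0.1975
  C_21 = −[(-0.45)(0.85) − (-0.35)(-0.20)] = 0.4525
  C_22 = (0.95)(0.85) − (-0.35)(-0.25) = 0.7200
  C_23 = −[(0.95)(-0.20) − (-0.45)(-0.25)] = 0.3025
  C_31 = (-0.45)(-0.30) − (-0.35)(0.75) = 0.3975
  C_32 = −[(0.95)(-0.30) − (-0.35)(-0.05)] = 0.3025
  C_33 = (0.95)(0.75) − (-0.45)(-0.05) = 0.6900
det(I−A) = Σ_j (I−A)_1j·C_1j = (0.95)(0.5775) + (-0.45)(0.1175) + (-0.35)(0.1975) = 0.426625
adj(I−A) = Cᵀ =
  [ 0.5775   0.4525   0.3975]
  [ 0.1175   0.7200   0.3025]
  [ 0.1975   0.3025   0.6900]
(I − A)⁻¹ = adj(I−A) / det(I−A) ≈
  [   1.3536     1.0607     0.9317]
  [   0.2754     1.6877     0.7091]
  [   0.4629     0.7091     1.6173]
Δx = (I − A)⁻¹ Δd with Δd having +80 in the Healthcare component and 0 elsewhere.
So Δx_2 = L_22 · (+80), where L_22 = adj(I−A)_22 / det(I−A) = 0.7200 / 0.426625.
Δx_2 = 0.7200 × (+80) / 0.426625 = 57.60 / 0.426625 ≈ 135.01.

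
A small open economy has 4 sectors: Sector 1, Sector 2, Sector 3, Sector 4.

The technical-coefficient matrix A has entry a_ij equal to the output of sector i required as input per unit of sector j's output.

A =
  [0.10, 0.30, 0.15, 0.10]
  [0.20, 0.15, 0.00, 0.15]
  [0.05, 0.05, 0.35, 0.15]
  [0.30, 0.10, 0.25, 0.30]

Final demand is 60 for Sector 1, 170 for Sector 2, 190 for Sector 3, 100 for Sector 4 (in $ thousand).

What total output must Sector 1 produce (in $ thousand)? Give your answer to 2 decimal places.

x_1 = 319.03

I − A =
  [   0.90    -0.30    -0.15    -0.10]
  [  -0.20     0.85     0.00    -0.15]
  [  -0.05    -0.05     0.65    -0.15]
  [  -0.30    -0.10    -0.25     0.70]
Compute the cofactors C_ij = (−1)^(i+j)·(3×3 minor ij) of I−A; the adjugate is their transpose:
adj(I−A) = Cᵀ =
  [ 0.343250   0.140500   0.119500   0.104750]
  [ 0.114625   0.343000   0.066500   0.104125]
  [ 0.079500   0.068000   0.439000   0.120000]
  [ 0.191875   0.133500   0.217500   0.450375]
det(I−A) = Σ_j (I−A)_1j·C_1j = (0.90)(0.343250) + (-0.30)(0.114625) + (-0.15)(0.079500) + (-0.10)(0.191875) = 0.243425
(I − A)⁻¹ = adj(I−A) / det(I−A) ≈
  [   1.4101     0.5772     0.4909     0.4303]
  [   0.4709     1.4091     0.2732     0.4277]
  [   0.3266     0.2793     1.8034     0.4930]
  [   0.7882     0.5484     0.8935     1.8502]
x = (I − A)⁻¹ d = adj(I−A)·d / det(I−A), with det(I−A) = 0.243425:
  x_1 = (0.343250·60 + 0.140500·170 + 0.119500·190 + 0.104750·100) / 0.243425 = 77.66 / 0.243425 ≈ 319.03
  x_2 = (0.114625·60 + 0.343000·170 + 0.066500·190 + 0.104125·100) / 0.243425 = 88.235 / 0.243425 ≈ 362.47
  x_3 = (0.079500·60 + 0.068000·170 + 0.439000·190 + 0.120000·100) / 0.243425 = 111.74 / 0.243425 ≈ 459.03
  x_4 = (0.191875·60 + 0.133500·170 + 0.217500·190 + 0.450375·100) / 0.243425 = 120.57 / 0.243425 ≈ 495.31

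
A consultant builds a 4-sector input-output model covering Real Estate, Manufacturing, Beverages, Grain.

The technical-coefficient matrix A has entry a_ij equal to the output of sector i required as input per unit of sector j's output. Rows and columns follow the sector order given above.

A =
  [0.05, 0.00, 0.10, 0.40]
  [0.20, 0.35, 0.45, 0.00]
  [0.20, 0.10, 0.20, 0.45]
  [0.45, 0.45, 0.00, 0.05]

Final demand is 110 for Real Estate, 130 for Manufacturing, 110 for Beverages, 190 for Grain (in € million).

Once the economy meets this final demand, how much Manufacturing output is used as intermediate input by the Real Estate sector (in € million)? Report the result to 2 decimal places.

I − A =
  [   0.95     0.00    -0.10    -0.40]
  [  -0.20     0.65    -0.45     0.00]
  [  -0.20    -0.10     0.80    -0.45]
  [  -0.45    -0.45     0.00     0.95]
Compute the cofactors C_ij = (−1)^(i+j)·(3×3 minor ij) of I−A; the adjugate is their transpose:
adj(I−A) = Cᵀ =
  [ 0.360125   0.173750   0.142750   0.219250]
  [ 0.328625   0.538750   0.344125   0.301375]
  [ 0.314625   0.300625   0.433625   0.337875]
  [ 0.326250   0.337500   0.230625   0.436250]
det(I−A) = Σ_j (I−A)_1j·C_1j = (0.95)(0.360125) + (0.00)(0.328625) + (-0.10)(0.314625) + (-0.40)(0.326250) = 0.18015625
(I − A)⁻¹ = adj(I−A) / det(I−A) ≈
  [   1.9990     0.9644     0.7924     1.2170]
  [   1.8241     2.9905     1.9101     1.6729]
  [   1.7464     1.6687     2.4069     1.8755]
  [   1.8109     1.8734     1.2801     2.4215]
First solve x = (I − A)⁻¹ d = adj(I−A)·d / det(I−A); in particular x_1 = (0.360125·110 + 0.173750·130 + 0.142750·110 + 0.219250·190) / 0.18015625 = 119.56125 / 0.18015625 ≈ 663.6531.
Intermediate flow from 2 to 1: z_21 = a_21 · x_1 = 0.20 × 119.56125 / 0.18015625 = 23.91225 / 0.18015625 ≈ 132.73.

z_21 = 132.73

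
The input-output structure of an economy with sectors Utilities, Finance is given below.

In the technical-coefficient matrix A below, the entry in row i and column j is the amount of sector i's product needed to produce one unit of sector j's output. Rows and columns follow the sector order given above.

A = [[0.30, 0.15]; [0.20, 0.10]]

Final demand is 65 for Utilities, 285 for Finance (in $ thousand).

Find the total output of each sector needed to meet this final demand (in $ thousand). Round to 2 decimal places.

x_U = 168.75, x_F = 354.17

I − A =
  [   0.70    -0.15]
  [  -0.20     0.90]
det(I−A) = (0.70)(0.90) − (-0.15)(-0.20) = 0.6000
adj(I−A) = [[0.90, 0.15], [0.20, 0.70]]
(I − A)⁻¹ = adj(I−A) / det(I−A) ≈
  [   1.5000     0.2500]
  [   0.3333     1.1667]
x = (I − A)⁻¹ d = adj(I−A)·d / det(I−A), with det(I−A) = 0.6000:
  x_U = (0.90·65 + 0.15·285) / 0.6000 = 101.25 / 0.6000 = 168.75
  x_F = (0.20·65 + 0.70·285) / 0.6000 = 212.50 / 0.6000 ≈ 354.17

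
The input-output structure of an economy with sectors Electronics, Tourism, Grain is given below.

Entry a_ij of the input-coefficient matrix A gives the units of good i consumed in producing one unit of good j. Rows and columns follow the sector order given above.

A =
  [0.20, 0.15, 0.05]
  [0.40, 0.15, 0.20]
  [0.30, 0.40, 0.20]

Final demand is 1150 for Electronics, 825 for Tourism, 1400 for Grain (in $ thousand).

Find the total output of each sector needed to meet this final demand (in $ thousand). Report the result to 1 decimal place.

x_1 = 2254.8, x_2 = 2994.7, x_3 = 4092.9

I − A =
  [   0.80    -0.15    -0.05]
  [  -0.40     0.85    -0.20]
  [  -0.30    -0.40     0.80]
Cofactors of I−A, C_ij = (−1)^(i+j)·(minor ij) (rows/columns in the sector order above):
  C_11 = (0.85)(0.80) − (-0.20)(-0.40) = 0.6000
  C_12 = −[(-0.40)(0.80) − (-0.20)(-0.30)] = 0.3800
  C_13 = (-0.40)(-0.40) − (0.85)(-0.30) = 0.4150
  C_21 = −[(-0.15)(0.80) − (-0.05)(-0.40)] = 0.1400
  C_22 = (0.80)(0.80) − (-0.05)(-0.30) = 0.6250
  C_23 = −[(0.80)(-0.40) − (-0.15)(-0.30)] = 0.3650
  C_31 = (-0.15)(-0.20) − (-0.05)(0.85) = 0.0725
  C_32 = −[(0.80)(-0.20) − (-0.05)(-0.40)] = 0.1800
  C_33 = (0.80)(0.85) − (-0.15)(-0.40) = 0.6200
det(I−A) = Σ_j (I−A)_1j·C_1j = (0.80)(0.6000) + (-0.15)(0.3800) + (-0.05)(0.4150) = 0.40225
adj(I−A) = Cᵀ =
  [ 0.6000   0.1400   0.0725]
  [ 0.3800   0.6250   0.1800]
  [ 0.4150   0.3650   0.6200]
(I − A)⁻¹ = adj(I−A) / det(I−A) ≈
  [   1.4916     0.3480     0.1802]
  [   0.9447     1.5538     0.4475]
  [   1.0317     0.9074     1.5413]
x = (I − A)⁻¹ d = adj(I−A)·d / det(I−A), with det(I−A) = 0.40225:
  x_1 = (0.6000·1150 + 0.1400·825 + 0.0725·1400) / 0.40225 = 907.00 / 0.40225 ≈ 2254.8
  x_2 = (0.3800·1150 + 0.6250·825 + 0.1800·1400) / 0.40225 = 1204.625 / 0.40225 ≈ 2994.7
  x_3 = (0.4150·1150 + 0.3650·825 + 0.6200·1400) / 0.40225 = 1646.375 / 0.40225 ≈ 4092.9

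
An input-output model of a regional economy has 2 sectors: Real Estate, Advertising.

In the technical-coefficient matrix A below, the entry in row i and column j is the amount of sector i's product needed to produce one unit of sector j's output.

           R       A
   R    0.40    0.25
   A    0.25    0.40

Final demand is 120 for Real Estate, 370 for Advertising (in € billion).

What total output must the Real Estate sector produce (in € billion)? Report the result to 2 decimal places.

x_R = 552.94

I − A =
  [   0.60    -0.25]
  [  -0.25     0.60]
det(I−A) = (0.60)(0.60) − (-0.25)(-0.25) = 0.2975
adj(I−A) = [[0.60, 0.25], [0.25, 0.60]]
(I − A)⁻¹ = adj(I−A) / det(I−A) ≈
  [   2.0168     0.8403]
  [   0.8403     2.0168]
x = (I − A)⁻¹ d = adj(I−A)·d / det(I−A), with det(I−A) = 0.2975:
  x_R = (0.60·120 + 0.25·370) / 0.2975 = 164.50 / 0.2975 ≈ 552.94
  x_A = (0.25·120 + 0.60·370) / 0.2975 = 252.00 / 0.2975 ≈ 847.06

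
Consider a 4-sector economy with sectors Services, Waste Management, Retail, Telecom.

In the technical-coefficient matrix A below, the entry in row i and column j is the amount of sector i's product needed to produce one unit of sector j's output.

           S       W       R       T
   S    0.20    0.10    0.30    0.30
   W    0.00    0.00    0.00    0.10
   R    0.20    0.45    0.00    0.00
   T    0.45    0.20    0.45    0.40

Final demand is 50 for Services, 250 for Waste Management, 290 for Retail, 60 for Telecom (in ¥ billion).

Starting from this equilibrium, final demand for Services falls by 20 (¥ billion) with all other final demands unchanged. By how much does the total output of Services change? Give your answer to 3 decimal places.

Δx_S = -46.738

I − A =
  [   0.80    -0.10    -0.30    -0.30]
  [   0.00     1.00     0.00    -0.10]
  [  -0.20    -0.45     1.00     0.00]
  [  -0.45    -0.20    -0.45     0.60]
Compute the cofactors C_ij = (−1)^(i+j)·(3×3 minor ij) of I−A; the adjugate is their transpose:
adj(I−A) = Cᵀ =
  [ 0.55975   0.26175   0.31350   0.32350]
  [ 0.05400   0.28200   0.04950   0.07400]
  [ 0.13625   0.17925   0.32450   0.09800]
  [ 0.54000   0.42475   0.49500   0.74000]
det(I−A) = Σ_j (I−A)_1j·C_1j = (0.80)(0.55975) + (-0.10)(0.05400) + (-0.30)(0.13625) + (-0.30)(0.54000) = 0.239525
(I − A)⁻¹ = adj(I−A) / det(I−A) ≈
  [   2.3369     1.0928     1.3088     1.3506]
  [   0.2254     1.1773     0.2067     0.3089]
  [   0.5688     0.7484     1.3548     0.4091]
  [   2.2545     1.7733     2.0666     3.0894]
Δx = (I − A)⁻¹ Δd with Δd having -20 in the Services component and 0 elsewhere.
So Δx_S = L_SS · (-20), where L_SS = adj(I−A)_SS / det(I−A) = 0.55975 / 0.239525.
Δx_S = 0.55975 × (-20) / 0.239525 = -11.195 / 0.239525 ≈ -46.738.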